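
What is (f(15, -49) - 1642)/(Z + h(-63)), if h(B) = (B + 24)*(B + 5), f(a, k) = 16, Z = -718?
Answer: -813/772 ≈ -1.0531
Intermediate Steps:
h(B) = (5 + B)*(24 + B) (h(B) = (24 + B)*(5 + B) = (5 + B)*(24 + B))
(f(15, -49) - 1642)/(Z + h(-63)) = (16 - 1642)/(-718 + (120 + (-63)² + 29*(-63))) = -1626/(-718 + (120 + 3969 - 1827)) = -1626/(-718 + 2262) = -1626/1544 = -1626*1/1544 = -813/772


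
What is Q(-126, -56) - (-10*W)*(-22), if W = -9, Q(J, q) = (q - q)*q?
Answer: 1980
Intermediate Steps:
Q(J, q) = 0 (Q(J, q) = 0*q = 0)
Q(-126, -56) - (-10*W)*(-22) = 0 - (-10*(-9))*(-22) = 0 - 90*(-22) = 0 - 1*(-1980) = 0 + 1980 = 1980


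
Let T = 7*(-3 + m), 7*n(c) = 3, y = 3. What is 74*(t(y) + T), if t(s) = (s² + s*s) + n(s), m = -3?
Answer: -12210/7 ≈ -1744.3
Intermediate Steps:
n(c) = 3/7 (n(c) = (⅐)*3 = 3/7)
t(s) = 3/7 + 2*s² (t(s) = (s² + s*s) + 3/7 = (s² + s²) + 3/7 = 2*s² + 3/7 = 3/7 + 2*s²)
T = -42 (T = 7*(-3 - 3) = 7*(-6) = -42)
74*(t(y) + T) = 74*((3/7 + 2*3²) - 42) = 74*((3/7 + 2*9) - 42) = 74*((3/7 + 18) - 42) = 74*(129/7 - 42) = 74*(-165/7) = -12210/7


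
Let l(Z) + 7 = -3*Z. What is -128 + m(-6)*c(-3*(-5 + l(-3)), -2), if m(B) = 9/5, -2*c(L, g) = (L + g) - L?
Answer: -631/5 ≈ -126.20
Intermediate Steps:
l(Z) = -7 - 3*Z
c(L, g) = -g/2 (c(L, g) = -((L + g) - L)/2 = -g/2)
m(B) = 9/5 (m(B) = 9*(⅕) = 9/5)
-128 + m(-6)*c(-3*(-5 + l(-3)), -2) = -128 + 9*(-½*(-2))/5 = -128 + (9/5)*1 = -128 + 9/5 = -631/5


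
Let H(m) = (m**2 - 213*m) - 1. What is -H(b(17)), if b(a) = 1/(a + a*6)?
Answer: 39507/14161 ≈ 2.7898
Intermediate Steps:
b(a) = 1/(7*a) (b(a) = 1/(a + 6*a) = 1/(7*a))
H(m) = -1 + m**2 - 213*m
-H(b(17)) = -(-1 + ((1/7)/17)**2 - 213/(7*17)) = -(-1 + ((1/7)*(1/17))**2 - 213/(7*17)) = -(-1 + (1/119)**2 - 213*1/119) = -(-1 + 1/14161 - 213/119) = -1*(-39507/14161) = 39507/14161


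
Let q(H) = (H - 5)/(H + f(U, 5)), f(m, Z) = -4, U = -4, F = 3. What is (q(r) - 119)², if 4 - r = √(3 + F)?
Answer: 83545/6 - 118*√6/3 ≈ 13828.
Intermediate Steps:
r = 4 - √6 (r = 4 - √(3 + 3) = 4 - √6 ≈ 1.5505)
q(H) = (-5 + H)/(-4 + H) (q(H) = (H - 5)/(H - 4) = (-5 + H)/(-4 + H))
(q(r) - 119)² = ((-5 + (4 - √6))/(-4 + (4 - √6)) - 119)² = ((-1 - √6)/((-√6)) - 119)² = ((-√6/6)*(-1 - √6) - 119)² = (-√6*(-1 - √6)/6 - 119)² = (-119 - √6*(-1 - √6)/6)²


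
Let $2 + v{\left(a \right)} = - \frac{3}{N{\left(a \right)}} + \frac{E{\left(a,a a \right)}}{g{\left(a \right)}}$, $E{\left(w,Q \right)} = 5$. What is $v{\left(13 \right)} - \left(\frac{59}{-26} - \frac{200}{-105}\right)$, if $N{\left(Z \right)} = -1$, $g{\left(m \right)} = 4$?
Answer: $\frac{2855}{1092} \approx 2.6145$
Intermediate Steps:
$v{\left(a \right)} = \frac{9}{4}$ ($v{\left(a \right)} = -2 + \left(- \frac{3}{-1} + \frac{5}{4}\right) = -2 + \left(\left(-3\right) \left(-1\right) + 5 \cdot \frac{1}{4}\right) = -2 + \left(3 + \frac{5}{4}\right) = -2 + \frac{17}{4} = \frac{9}{4}$)
$v{\left(13 \right)} - \left(\frac{59}{-26} - \frac{200}{-105}\right) = \frac{9}{4} - \left(\frac{59}{-26} - \frac{200}{-105}\right) = \frac{9}{4} - \left(59 \left(- \frac{1}{26}\right) - - \frac{40}{21}\right) = \frac{9}{4} - \left(- \frac{59}{26} + \frac{40}{21}\right) = \frac{9}{4} - - \frac{199}{546} = \frac{9}{4} + \frac{199}{546} = \frac{2855}{1092}$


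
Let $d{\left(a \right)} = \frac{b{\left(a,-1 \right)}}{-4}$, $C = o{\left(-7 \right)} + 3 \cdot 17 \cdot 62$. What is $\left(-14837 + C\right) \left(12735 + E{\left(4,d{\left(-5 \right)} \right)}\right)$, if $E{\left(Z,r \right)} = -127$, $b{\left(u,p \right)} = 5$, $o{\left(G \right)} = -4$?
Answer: $-147248832$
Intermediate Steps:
$C = 3158$ ($C = -4 + 3 \cdot 17 \cdot 62 = -4 + 51 \cdot 62 = -4 + 3162 = 3158$)
$d{\left(a \right)} = - \frac{5}{4}$ ($d{\left(a \right)} = \frac{5}{-4} = 5 \left(- \frac{1}{4}\right) = - \frac{5}{4}$)
$\left(-14837 + C\right) \left(12735 + E{\left(4,d{\left(-5 \right)} \right)}\right) = \left(-14837 + 3158\right) \left(12735 - 127\right) = \left(-11679\right) 12608 = -147248832$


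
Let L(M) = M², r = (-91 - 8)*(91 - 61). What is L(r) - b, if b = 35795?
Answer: 8785105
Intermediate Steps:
r = -2970 (r = -99*30 = -2970)
L(r) - b = (-2970)² - 1*35795 = 8820900 - 35795 = 8785105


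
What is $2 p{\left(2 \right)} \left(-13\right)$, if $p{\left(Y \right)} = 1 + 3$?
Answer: $-104$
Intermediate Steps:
$p{\left(Y \right)} = 4$
$2 p{\left(2 \right)} \left(-13\right) = 2 \cdot 4 \left(-13\right) = 8 \left(-13\right) = -104$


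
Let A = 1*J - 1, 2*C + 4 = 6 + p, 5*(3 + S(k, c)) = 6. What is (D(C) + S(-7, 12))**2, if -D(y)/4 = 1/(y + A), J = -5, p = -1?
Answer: 3481/3025 ≈ 1.1507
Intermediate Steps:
S(k, c) = -9/5 (S(k, c) = -3 + (1/5)*6 = -3 + 6/5 = -9/5)
C = 1/2 (C = -2 + (6 - 1)/2 = -2 + (1/2)*5 = -2 + 5/2 = 1/2 ≈ 0.50000)
A = -6 (A = 1*(-5) - 1 = -5 - 1 = -6)
D(y) = -4/(-6 + y) (D(y) = -4/(y - 6) = -4/(-6 + y))
(D(C) + S(-7, 12))**2 = (-4/(-6 + 1/2) - 9/5)**2 = (-4/(-11/2) - 9/5)**2 = (-4*(-2/11) - 9/5)**2 = (8/11 - 9/5)**2 = (-59/55)**2 = 3481/3025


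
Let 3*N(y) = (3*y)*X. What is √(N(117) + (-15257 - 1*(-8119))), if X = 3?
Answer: I*√6787 ≈ 82.383*I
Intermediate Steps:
N(y) = 3*y (N(y) = ((3*y)*3)/3 = (9*y)/3 = 3*y)
√(N(117) + (-15257 - 1*(-8119))) = √(3*117 + (-15257 - 1*(-8119))) = √(351 + (-15257 + 8119)) = √(351 - 7138) = √(-6787) = I*√6787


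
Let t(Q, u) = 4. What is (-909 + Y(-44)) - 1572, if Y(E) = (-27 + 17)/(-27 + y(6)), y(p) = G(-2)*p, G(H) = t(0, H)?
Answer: -7433/3 ≈ -2477.7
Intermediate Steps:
G(H) = 4
y(p) = 4*p
Y(E) = 10/3 (Y(E) = (-27 + 17)/(-27 + 4*6) = -10/(-27 + 24) = -10/(-3) = -10*(-⅓) = 10/3)
(-909 + Y(-44)) - 1572 = (-909 + 10/3) - 1572 = -2717/3 - 1572 = -7433/3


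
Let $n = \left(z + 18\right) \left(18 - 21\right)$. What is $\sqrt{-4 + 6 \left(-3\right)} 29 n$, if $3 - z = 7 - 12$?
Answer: $- 2262 i \sqrt{22} \approx - 10610.0 i$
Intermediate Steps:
$z = 8$ ($z = 3 - \left(7 - 12\right) = 3 - -5 = 3 + 5 = 8$)
$n = -78$ ($n = \left(8 + 18\right) \left(18 - 21\right) = 26 \left(-3\right) = -78$)
$\sqrt{-4 + 6 \left(-3\right)} 29 n = \sqrt{-4 + 6 \left(-3\right)} 29 \left(-78\right) = \sqrt{-4 - 18} \cdot 29 \left(-78\right) = \sqrt{-22} \cdot 29 \left(-78\right) = i \sqrt{22} \cdot 29 \left(-78\right) = 29 i \sqrt{22} \left(-78\right) = - 2262 i \sqrt{22}$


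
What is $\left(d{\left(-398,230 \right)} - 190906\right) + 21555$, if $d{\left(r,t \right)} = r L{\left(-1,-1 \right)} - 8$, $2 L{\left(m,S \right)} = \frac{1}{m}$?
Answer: $-169160$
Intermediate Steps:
$L{\left(m,S \right)} = \frac{1}{2 m}$
$d{\left(r,t \right)} = -8 - \frac{r}{2}$ ($d{\left(r,t \right)} = r \frac{1}{2 \left(-1\right)} - 8 = r \frac{1}{2} \left(-1\right) - 8 = r \left(- \frac{1}{2}\right) - 8 = - \frac{r}{2} - 8 = -8 - \frac{r}{2}$)
$\left(d{\left(-398,230 \right)} - 190906\right) + 21555 = \left(\left(-8 - -199\right) - 190906\right) + 21555 = \left(\left(-8 + 199\right) - 190906\right) + 21555 = \left(191 - 190906\right) + 21555 = -190715 + 21555 = -169160$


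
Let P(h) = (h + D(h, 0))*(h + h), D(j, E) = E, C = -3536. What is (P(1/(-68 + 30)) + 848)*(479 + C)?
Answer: -1871669649/722 ≈ -2.5923e+6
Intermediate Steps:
P(h) = 2*h² (P(h) = (h + 0)*(h + h) = h*(2*h) = 2*h²)
(P(1/(-68 + 30)) + 848)*(479 + C) = (2*(1/(-68 + 30))² + 848)*(479 - 3536) = (2*(1/(-38))² + 848)*(-3057) = (2*(-1/38)² + 848)*(-3057) = (2*(1/1444) + 848)*(-3057) = (1/722 + 848)*(-3057) = (612257/722)*(-3057) = -1871669649/722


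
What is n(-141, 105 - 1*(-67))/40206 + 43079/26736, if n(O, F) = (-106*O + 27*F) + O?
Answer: 375337123/179157936 ≈ 2.0950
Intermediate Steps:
n(O, F) = -105*O + 27*F
n(-141, 105 - 1*(-67))/40206 + 43079/26736 = (-105*(-141) + 27*(105 - 1*(-67)))/40206 + 43079/26736 = (14805 + 27*(105 + 67))*(1/40206) + 43079*(1/26736) = (14805 + 27*172)*(1/40206) + 43079/26736 = (14805 + 4644)*(1/40206) + 43079/26736 = 19449*(1/40206) + 43079/26736 = 6483/13402 + 43079/26736 = 375337123/179157936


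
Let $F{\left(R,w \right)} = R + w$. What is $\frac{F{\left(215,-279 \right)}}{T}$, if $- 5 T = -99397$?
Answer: $- \frac{320}{99397} \approx -0.0032194$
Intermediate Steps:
$T = \frac{99397}{5}$ ($T = \left(- \frac{1}{5}\right) \left(-99397\right) = \frac{99397}{5} \approx 19879.0$)
$\frac{F{\left(215,-279 \right)}}{T} = \frac{215 - 279}{\frac{99397}{5}} = \left(-64\right) \frac{5}{99397} = - \frac{320}{99397}$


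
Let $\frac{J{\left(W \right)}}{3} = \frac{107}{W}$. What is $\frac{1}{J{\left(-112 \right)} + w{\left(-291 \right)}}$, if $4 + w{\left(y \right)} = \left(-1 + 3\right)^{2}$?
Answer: $- \frac{112}{321} \approx -0.34891$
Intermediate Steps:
$J{\left(W \right)} = \frac{321}{W}$ ($J{\left(W \right)} = 3 \frac{107}{W} = \frac{321}{W}$)
$w{\left(y \right)} = 0$ ($w{\left(y \right)} = -4 + \left(-1 + 3\right)^{2} = -4 + 2^{2} = -4 + 4 = 0$)
$\frac{1}{J{\left(-112 \right)} + w{\left(-291 \right)}} = \frac{1}{\frac{321}{-112} + 0} = \frac{1}{321 \left(- \frac{1}{112}\right) + 0} = \frac{1}{- \frac{321}{112} + 0} = \frac{1}{- \frac{321}{112}} = - \frac{112}{321}$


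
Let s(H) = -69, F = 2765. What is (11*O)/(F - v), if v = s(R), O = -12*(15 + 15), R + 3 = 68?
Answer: -1980/1417 ≈ -1.3973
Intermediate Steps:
R = 65 (R = -3 + 68 = 65)
O = -360 (O = -12*30 = -360)
v = -69
(11*O)/(F - v) = (11*(-360))/(2765 - 1*(-69)) = -3960/(2765 + 69) = -3960/2834 = -3960*1/2834 = -1980/1417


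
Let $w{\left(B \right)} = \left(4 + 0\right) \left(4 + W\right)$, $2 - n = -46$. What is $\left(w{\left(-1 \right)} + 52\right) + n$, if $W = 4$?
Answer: $132$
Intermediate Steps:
$n = 48$ ($n = 2 - -46 = 2 + 46 = 48$)
$w{\left(B \right)} = 32$ ($w{\left(B \right)} = \left(4 + 0\right) \left(4 + 4\right) = 4 \cdot 8 = 32$)
$\left(w{\left(-1 \right)} + 52\right) + n = \left(32 + 52\right) + 48 = 84 + 48 = 132$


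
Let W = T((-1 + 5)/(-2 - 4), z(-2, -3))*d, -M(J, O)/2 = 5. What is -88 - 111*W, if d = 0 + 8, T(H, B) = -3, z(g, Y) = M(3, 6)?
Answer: 2576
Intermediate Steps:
M(J, O) = -10 (M(J, O) = -2*5 = -10)
z(g, Y) = -10
d = 8
W = -24 (W = -3*8 = -24)
-88 - 111*W = -88 - 111*(-24) = -88 + 2664 = 2576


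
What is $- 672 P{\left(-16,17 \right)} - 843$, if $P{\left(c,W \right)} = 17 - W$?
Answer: $-843$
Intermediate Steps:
$- 672 P{\left(-16,17 \right)} - 843 = - 672 \left(17 - 17\right) - 843 = \left(-672\right) 0 - 843 = 0 - 843 = -843$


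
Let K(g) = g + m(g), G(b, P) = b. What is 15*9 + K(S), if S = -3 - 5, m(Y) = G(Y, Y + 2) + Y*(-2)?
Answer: 135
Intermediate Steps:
m(Y) = -Y (m(Y) = Y + Y*(-2) = Y - 2*Y = -Y)
S = -8
K(g) = 0 (K(g) = g - g = 0)
15*9 + K(S) = 15*9 + 0 = 135 + 0 = 135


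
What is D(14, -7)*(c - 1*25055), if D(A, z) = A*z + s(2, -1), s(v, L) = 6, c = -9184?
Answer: 3149988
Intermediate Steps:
D(A, z) = 6 + A*z (D(A, z) = A*z + 6 = 6 + A*z)
D(14, -7)*(c - 1*25055) = (6 + 14*(-7))*(-9184 - 1*25055) = (6 - 98)*(-9184 - 25055) = -92*(-34239) = 3149988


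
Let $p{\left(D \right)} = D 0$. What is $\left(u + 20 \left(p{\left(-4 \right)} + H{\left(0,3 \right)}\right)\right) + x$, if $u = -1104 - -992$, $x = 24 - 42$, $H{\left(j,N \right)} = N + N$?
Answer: $-10$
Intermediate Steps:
$H{\left(j,N \right)} = 2 N$
$p{\left(D \right)} = 0$
$x = -18$ ($x = 24 - 42 = -18$)
$u = -112$ ($u = -1104 + 992 = -112$)
$\left(u + 20 \left(p{\left(-4 \right)} + H{\left(0,3 \right)}\right)\right) + x = \left(-112 + 20 \left(0 + 2 \cdot 3\right)\right) - 18 = \left(-112 + 20 \left(0 + 6\right)\right) - 18 = \left(-112 + 20 \cdot 6\right) - 18 = \left(-112 + 120\right) - 18 = 8 - 18 = -10$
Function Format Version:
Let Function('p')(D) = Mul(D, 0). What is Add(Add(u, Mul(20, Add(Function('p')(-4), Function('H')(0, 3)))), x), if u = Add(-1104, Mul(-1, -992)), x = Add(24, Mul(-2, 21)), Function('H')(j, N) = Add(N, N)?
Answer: -10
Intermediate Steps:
Function('H')(j, N) = Mul(2, N)
Function('p')(D) = 0
x = -18 (x = Add(24, -42) = -18)
u = -112 (u = Add(-1104, 992) = -112)
Add(Add(u, Mul(20, Add(Function('p')(-4), Function('H')(0, 3)))), x) = Add(Add(-112, Mul(20, Add(0, Mul(2, 3)))), -18) = Add(Add(-112, Mul(20, Add(0, 6))), -18) = Add(Add(-112, Mul(20, 6)), -18) = Add(Add(-112, 120), -18) = Add(8, -18) = -10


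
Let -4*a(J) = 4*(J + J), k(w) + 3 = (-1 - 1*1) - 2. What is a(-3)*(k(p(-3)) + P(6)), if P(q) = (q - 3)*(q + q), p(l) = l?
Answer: 174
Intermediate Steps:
k(w) = -7 (k(w) = -3 + ((-1 - 1*1) - 2) = -3 + ((-1 - 1) - 2) = -3 + (-2 - 2) = -3 - 4 = -7)
P(q) = 2*q*(-3 + q) (P(q) = (-3 + q)*(2*q) = 2*q*(-3 + q))
a(J) = -2*J (a(J) = -(J + J) = -2*J)
a(-3)*(k(p(-3)) + P(6)) = (-2*(-3))*(-7 + 2*6*(-3 + 6)) = 6*(-7 + 2*6*3) = 6*(-7 + 36) = 6*29 = 174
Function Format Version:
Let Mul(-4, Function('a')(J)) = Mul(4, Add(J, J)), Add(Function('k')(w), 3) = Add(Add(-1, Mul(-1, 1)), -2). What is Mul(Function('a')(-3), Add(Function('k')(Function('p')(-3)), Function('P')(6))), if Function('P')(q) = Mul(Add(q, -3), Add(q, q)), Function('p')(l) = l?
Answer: 174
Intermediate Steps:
Function('k')(w) = -7 (Function('k')(w) = Add(-3, Add(Add(-1, Mul(-1, 1)), -2)) = Add(-3, Add(Add(-1, -1), -2)) = Add(-3, Add(-2, -2)) = Add(-3, -4) = -7)
Function('P')(q) = Mul(2, q, Add(-3, q)) (Function('P')(q) = Mul(Add(-3, q), Mul(2, q)) = Mul(2, q, Add(-3, q)))
Function('a')(J) = Mul(-2, J) (Function('a')(J) = Mul(Rational(-1, 4), Mul(4, Add(J, J))) = Mul(Rational(-1, 4), Mul(4, Mul(2, J))) = Mul(Rational(-1, 4), Mul(8, J)) = Mul(-2, J))
Mul(Function('a')(-3), Add(Function('k')(Function('p')(-3)), Function('P')(6))) = Mul(Mul(-2, -3), Add(-7, Mul(2, 6, Add(-3, 6)))) = Mul(6, Add(-7, Mul(2, 6, 3))) = Mul(6, Add(-7, 36)) = Mul(6, 29) = 174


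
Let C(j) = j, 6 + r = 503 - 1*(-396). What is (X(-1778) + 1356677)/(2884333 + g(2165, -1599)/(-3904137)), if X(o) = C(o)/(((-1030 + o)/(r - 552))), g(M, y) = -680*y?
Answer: 118058478866143/250955642190708 ≈ 0.47044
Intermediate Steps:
r = 893 (r = -6 + (503 - 1*(-396)) = -6 + (503 + 396) = -6 + 899 = 893)
X(o) = o/(-1030/341 + o/341) (X(o) = o/(((-1030 + o)/(893 - 552))) = o/(((-1030 + o)/341)) = o/(((-1030 + o)*(1/341))) = o/(-1030/341 + o/341))
(X(-1778) + 1356677)/(2884333 + g(2165, -1599)/(-3904137)) = (341*(-1778)/(-1030 - 1778) + 1356677)/(2884333 - 680*(-1599)/(-3904137)) = (341*(-1778)/(-2808) + 1356677)/(2884333 + 1087320*(-1/3904137)) = (341*(-1778)*(-1/2808) + 1356677)/(2884333 - 362440/1301379) = (303149/1404 + 1356677)/(3753610032767/1301379) = (1905077657/1404)*(1301379/3753610032767) = 118058478866143/250955642190708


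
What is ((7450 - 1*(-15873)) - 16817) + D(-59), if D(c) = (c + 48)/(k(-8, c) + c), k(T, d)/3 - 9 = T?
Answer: 364347/56 ≈ 6506.2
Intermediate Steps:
k(T, d) = 27 + 3*T
D(c) = (48 + c)/(3 + c) (D(c) = (c + 48)/((27 + 3*(-8)) + c) = (48 + c)/((27 - 24) + c) = (48 + c)/(3 + c))
((7450 - 1*(-15873)) - 16817) + D(-59) = ((7450 - 1*(-15873)) - 16817) + (48 - 59)/(3 - 59) = ((7450 + 15873) - 16817) - 11/(-56) = (23323 - 16817) - 1/56*(-11) = 6506 + 11/56 = 364347/56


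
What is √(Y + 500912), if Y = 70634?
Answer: √571546 ≈ 756.01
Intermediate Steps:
√(Y + 500912) = √(70634 + 500912) = √571546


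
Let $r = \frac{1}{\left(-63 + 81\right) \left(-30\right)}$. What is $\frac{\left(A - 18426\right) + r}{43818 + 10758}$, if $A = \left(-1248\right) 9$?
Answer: $- \frac{16015321}{29471040} \approx -0.54343$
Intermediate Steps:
$A = -11232$
$r = - \frac{1}{540}$ ($r = \frac{1}{18 \left(-30\right)} = \frac{1}{-540} = - \frac{1}{540} \approx -0.0018519$)
$\frac{\left(A - 18426\right) + r}{43818 + 10758} = \frac{\left(-11232 - 18426\right) - \frac{1}{540}}{43818 + 10758} = \frac{-29658 - \frac{1}{540}}{54576} = \left(- \frac{16015321}{540}\right) \frac{1}{54576} = - \frac{16015321}{29471040}$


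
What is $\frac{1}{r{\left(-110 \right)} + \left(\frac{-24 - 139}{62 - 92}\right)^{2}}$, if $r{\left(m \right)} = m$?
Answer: $- \frac{900}{72431} \approx -0.012426$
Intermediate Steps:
$\frac{1}{r{\left(-110 \right)} + \left(\frac{-24 - 139}{62 - 92}\right)^{2}} = \frac{1}{-110 + \left(\frac{-24 - 139}{62 - 92}\right)^{2}} = \frac{1}{-110 + \left(- \frac{163}{-30}\right)^{2}} = \frac{1}{-110 + \left(\left(-163\right) \left(- \frac{1}{30}\right)\right)^{2}} = \frac{1}{-110 + \left(\frac{163}{30}\right)^{2}} = \frac{1}{-110 + \frac{26569}{900}} = \frac{1}{- \frac{72431}{900}} = - \frac{900}{72431}$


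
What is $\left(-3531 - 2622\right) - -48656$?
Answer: $42503$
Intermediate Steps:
$\left(-3531 - 2622\right) - -48656 = -6153 + 48656 = 42503$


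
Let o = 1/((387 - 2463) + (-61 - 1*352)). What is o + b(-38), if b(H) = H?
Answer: -94583/2489 ≈ -38.000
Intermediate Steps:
o = -1/2489 (o = 1/(-2076 + (-61 - 352)) = 1/(-2076 - 413) = 1/(-2489) = -1/2489 ≈ -0.00040177)
o + b(-38) = -1/2489 - 38 = -94583/2489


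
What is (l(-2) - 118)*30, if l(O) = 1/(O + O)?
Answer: -7095/2 ≈ -3547.5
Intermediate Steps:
l(O) = 1/(2*O)
(l(-2) - 118)*30 = ((½)/(-2) - 118)*30 = ((½)*(-½) - 118)*30 = (-¼ - 118)*30 = -473/4*30 = -7095/2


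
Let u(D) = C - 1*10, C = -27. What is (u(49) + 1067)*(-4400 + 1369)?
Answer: -3121930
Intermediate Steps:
u(D) = -37 (u(D) = -27 - 1*10 = -27 - 10 = -37)
(u(49) + 1067)*(-4400 + 1369) = (-37 + 1067)*(-4400 + 1369) = 1030*(-3031) = -3121930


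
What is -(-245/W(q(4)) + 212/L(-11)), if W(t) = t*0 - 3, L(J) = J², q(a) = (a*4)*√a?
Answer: -30281/363 ≈ -83.419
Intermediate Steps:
q(a) = 4*a^(3/2) (q(a) = (4*a)*√a = 4*a^(3/2))
W(t) = -3 (W(t) = 0 - 3 = -3)
-(-245/W(q(4)) + 212/L(-11)) = -(-245/(-3) + 212/((-11)²)) = -(-245*(-⅓) + 212/121) = -(245/3 + 212*(1/121)) = -(245/3 + 212/121) = -1*30281/363 = -30281/363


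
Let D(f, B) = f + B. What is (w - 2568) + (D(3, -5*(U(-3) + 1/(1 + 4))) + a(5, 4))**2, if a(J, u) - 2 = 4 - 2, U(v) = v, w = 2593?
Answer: 466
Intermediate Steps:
a(J, u) = 4 (a(J, u) = 2 + (4 - 2) = 2 + 2 = 4)
D(f, B) = B + f
(w - 2568) + (D(3, -5*(U(-3) + 1/(1 + 4))) + a(5, 4))**2 = (2593 - 2568) + ((-5*(-3 + 1/(1 + 4)) + 3) + 4)**2 = 25 + ((-5*(-3 + 1/5) + 3) + 4)**2 = 25 + ((-5*(-14/5) + 3) + 4)**2 = 25 + ((14 + 3) + 4)**2 = 25 + (17 + 4)**2 = 25 + 21**2 = 25 + 441 = 466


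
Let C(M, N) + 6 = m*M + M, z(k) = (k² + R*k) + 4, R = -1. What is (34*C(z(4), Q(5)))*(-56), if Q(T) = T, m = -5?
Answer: 133280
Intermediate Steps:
z(k) = 4 + k² - k (z(k) = (k² - k) + 4 = 4 + k² - k)
C(M, N) = -6 - 4*M (C(M, N) = -6 + (-5*M + M) = -6 - 4*M)
(34*C(z(4), Q(5)))*(-56) = (34*(-6 - 4*(4 + 4² - 1*4)))*(-56) = (34*(-6 - 4*(4 + 16 - 4)))*(-56) = (34*(-6 - 4*16))*(-56) = (34*(-6 - 64))*(-56) = (34*(-70))*(-56) = -2380*(-56) = 133280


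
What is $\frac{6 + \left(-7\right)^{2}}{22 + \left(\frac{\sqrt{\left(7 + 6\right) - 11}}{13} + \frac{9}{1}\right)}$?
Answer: $\frac{288145}{162407} - \frac{715 \sqrt{2}}{162407} \approx 1.768$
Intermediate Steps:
$\frac{6 + \left(-7\right)^{2}}{22 + \left(\frac{\sqrt{\left(7 + 6\right) - 11}}{13} + \frac{9}{1}\right)} = \frac{6 + 49}{22 + \left(\sqrt{13 - 11} \cdot \frac{1}{13} + 9 \cdot 1\right)} = \frac{55}{22 + \left(\sqrt{2} \cdot \frac{1}{13} + 9\right)} = \frac{55}{22 + \left(\frac{\sqrt{2}}{13} + 9\right)} = \frac{55}{22 + \left(9 + \frac{\sqrt{2}}{13}\right)} = \frac{55}{31 + \frac{\sqrt{2}}{13}}$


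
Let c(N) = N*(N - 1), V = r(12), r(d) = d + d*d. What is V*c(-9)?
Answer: 14040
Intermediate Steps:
r(d) = d + d²
V = 156 (V = 12*(1 + 12) = 12*13 = 156)
c(N) = N*(-1 + N)
V*c(-9) = 156*(-9*(-1 - 9)) = 156*(-9*(-10)) = 156*90 = 14040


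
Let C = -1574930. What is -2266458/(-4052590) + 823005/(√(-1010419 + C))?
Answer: 1133229/2026295 - 274335*I*√287261/287261 ≈ 0.55926 - 511.85*I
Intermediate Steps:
-2266458/(-4052590) + 823005/(√(-1010419 + C)) = -2266458/(-4052590) + 823005/(√(-1010419 - 1574930)) = -2266458*(-1/4052590) + 823005/(√(-2585349)) = 1133229/2026295 + 823005/((3*I*√287261)) = 1133229/2026295 + 823005*(-I*√287261/861783) = 1133229/2026295 - 274335*I*√287261/287261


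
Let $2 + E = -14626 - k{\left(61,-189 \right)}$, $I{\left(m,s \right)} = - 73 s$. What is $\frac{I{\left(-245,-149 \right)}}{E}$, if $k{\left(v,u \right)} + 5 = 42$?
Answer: $- \frac{10877}{14665} \approx -0.7417$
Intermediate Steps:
$k{\left(v,u \right)} = 37$ ($k{\left(v,u \right)} = -5 + 42 = 37$)
$E = -14665$ ($E = -2 - 14663 = -14665$)
$\frac{I{\left(-245,-149 \right)}}{E} = \frac{\left(-73\right) \left(-149\right)}{-14665} = 10877 \left(- \frac{1}{14665}\right) = - \frac{10877}{14665}$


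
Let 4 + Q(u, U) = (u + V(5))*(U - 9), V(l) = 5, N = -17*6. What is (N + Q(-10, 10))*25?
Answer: -2775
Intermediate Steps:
N = -102
Q(u, U) = -4 + (-9 + U)*(5 + u) (Q(u, U) = -4 + (u + 5)*(U - 9) = -4 + (5 + u)*(-9 + U) = -4 + (-9 + U)*(5 + u))
(N + Q(-10, 10))*25 = (-102 + (-49 - 9*(-10) + 5*10 + 10*(-10)))*25 = (-102 + (-49 + 90 + 50 - 100))*25 = (-102 - 9)*25 = -111*25 = -2775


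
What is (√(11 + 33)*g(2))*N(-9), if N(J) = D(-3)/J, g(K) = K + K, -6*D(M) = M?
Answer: -4*√11/9 ≈ -1.4741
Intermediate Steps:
D(M) = -M/6
g(K) = 2*K
N(J) = 1/(2*J) (N(J) = (-⅙*(-3))/J = 1/(2*J))
(√(11 + 33)*g(2))*N(-9) = (√(11 + 33)*(2*2))*((½)/(-9)) = (√44*4)*((½)*(-⅑)) = ((2*√11)*4)*(-1/18) = (8*√11)*(-1/18) = -4*√11/9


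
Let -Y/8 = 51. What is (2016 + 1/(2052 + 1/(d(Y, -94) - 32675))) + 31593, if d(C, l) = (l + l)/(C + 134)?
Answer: 308716605759456/9185533675 ≈ 33609.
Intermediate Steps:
Y = -408 (Y = -8*51 = -408)
d(C, l) = 2*l/(134 + C) (d(C, l) = (2*l)/(134 + C) = 2*l/(134 + C))
(2016 + 1/(2052 + 1/(d(Y, -94) - 32675))) + 31593 = (2016 + 1/(2052 + 1/(2*(-94)/(134 - 408) - 32675))) + 31593 = (2016 + 1/(2052 + 1/(2*(-94)/(-274) - 32675))) + 31593 = (2016 + 1/(2052 + 1/(2*(-94)*(-1/274) - 32675))) + 31593 = (2016 + 1/(2052 + 1/(94/137 - 32675))) + 31593 = (2016 + 1/(2052 + 1/(-4476381/137))) + 31593 = (2016 + 1/(2052 - 137/4476381)) + 31593 = (2016 + 1/(9185533675/4476381)) + 31593 = (2016 + 4476381/9185533675) + 31593 = 18518040365181/9185533675 + 31593 = 308716605759456/9185533675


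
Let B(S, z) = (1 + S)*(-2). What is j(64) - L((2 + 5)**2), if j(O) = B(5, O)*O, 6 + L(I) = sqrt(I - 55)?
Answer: -762 - I*sqrt(6) ≈ -762.0 - 2.4495*I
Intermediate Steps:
B(S, z) = -2 - 2*S
L(I) = -6 + sqrt(-55 + I) (L(I) = -6 + sqrt(I - 55) = -6 + sqrt(-55 + I))
j(O) = -12*O (j(O) = (-2 - 2*5)*O = (-2 - 10)*O = -12*O)
j(64) - L((2 + 5)**2) = -12*64 - (-6 + sqrt(-55 + (2 + 5)**2)) = -768 - (-6 + sqrt(-55 + 7**2)) = -768 - (-6 + sqrt(-55 + 49)) = -768 - (-6 + sqrt(-6)) = -768 - (-6 + I*sqrt(6)) = -768 + (6 - I*sqrt(6)) = -762 - I*sqrt(6)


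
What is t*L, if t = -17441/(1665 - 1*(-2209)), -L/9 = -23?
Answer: -3610287/3874 ≈ -931.93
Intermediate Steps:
L = 207 (L = -9*(-23) = 207)
t = -17441/3874 (t = -17441/(1665 + 2209) = -17441/3874 ≈ -4.5021)
t*L = -17441/3874*207 = -3610287/3874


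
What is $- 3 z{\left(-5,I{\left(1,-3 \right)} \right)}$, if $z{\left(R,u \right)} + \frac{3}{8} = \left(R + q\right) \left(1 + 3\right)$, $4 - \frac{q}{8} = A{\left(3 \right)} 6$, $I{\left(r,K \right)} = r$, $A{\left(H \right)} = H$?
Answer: $\frac{11241}{8} \approx 1405.1$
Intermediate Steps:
$q = -112$ ($q = 32 - 8 \cdot 3 \cdot 6 = 32 - 144 = -112$)
$z{\left(R,u \right)} = - \frac{3587}{8} + 4 R$ ($z{\left(R,u \right)} = - \frac{3}{8} + \left(R - 112\right) \left(1 + 3\right) = - \frac{3}{8} + \left(-112 + R\right) 4 = - \frac{3}{8} + \left(-448 + 4 R\right) = - \frac{3587}{8} + 4 R$)
$- 3 z{\left(-5,I{\left(1,-3 \right)} \right)} = - 3 \left(- \frac{3587}{8} + 4 \left(-5\right)\right) = - 3 \left(- \frac{3587}{8} - 20\right) = \left(-3\right) \left(- \frac{3747}{8}\right) = \frac{11241}{8}$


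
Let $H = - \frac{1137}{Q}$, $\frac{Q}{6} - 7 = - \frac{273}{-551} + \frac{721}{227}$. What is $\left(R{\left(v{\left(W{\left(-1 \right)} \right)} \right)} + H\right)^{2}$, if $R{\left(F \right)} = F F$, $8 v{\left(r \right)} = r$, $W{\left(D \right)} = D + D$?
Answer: $\frac{142807414613134489}{456099921398016} \approx 313.11$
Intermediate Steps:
$W{\left(D \right)} = 2 D$
$Q = \frac{8008686}{125077}$ ($Q = 42 + 6 \left(- \frac{273}{-551} + \frac{721}{227}\right) = 42 + 6 \left(\left(-273\right) \left(- \frac{1}{551}\right) + 721 \cdot \frac{1}{227}\right) = 42 + 6 \left(\frac{273}{551} + \frac{721}{227}\right) = 42 + 6 \cdot \frac{459242}{125077} = 42 + \frac{2755452}{125077} = \frac{8008686}{125077} \approx 64.03$)
$v{\left(r \right)} = \frac{r}{8}$
$H = - \frac{47404183}{2669562}$ ($H = - \frac{1137}{\frac{8008686}{125077}} = \left(-1137\right) \frac{125077}{8008686} = - \frac{47404183}{2669562} \approx -17.757$)
$R{\left(F \right)} = F^{2}$
$\left(R{\left(v{\left(W{\left(-1 \right)} \right)} \right)} + H\right)^{2} = \left(\left(\frac{2 \left(-1\right)}{8}\right)^{2} - \frac{47404183}{2669562}\right)^{2} = \left(\left(\frac{1}{8} \left(-2\right)\right)^{2} - \frac{47404183}{2669562}\right)^{2} = \left(\left(- \frac{1}{4}\right)^{2} - \frac{47404183}{2669562}\right)^{2} = \left(\frac{1}{16} - \frac{47404183}{2669562}\right)^{2} = \left(- \frac{377898683}{21356496}\right)^{2} = \frac{142807414613134489}{456099921398016}$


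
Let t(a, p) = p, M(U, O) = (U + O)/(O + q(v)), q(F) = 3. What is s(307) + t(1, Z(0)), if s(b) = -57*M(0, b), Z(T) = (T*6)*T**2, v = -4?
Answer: -17499/310 ≈ -56.448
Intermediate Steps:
M(U, O) = (O + U)/(3 + O) (M(U, O) = (U + O)/(O + 3) = (O + U)/(3 + O))
Z(T) = 6*T**3 (Z(T) = (6*T)*T**2 = 6*T**3)
s(b) = -57*b/(3 + b) (s(b) = -57*(b + 0)/(3 + b) = -57*b/(3 + b))
s(307) + t(1, Z(0)) = -57*307/(3 + 307) + 6*0**3 = -57*307/310 + 6*0 = -57*307*1/310 + 0 = -17499/310 + 0 = -17499/310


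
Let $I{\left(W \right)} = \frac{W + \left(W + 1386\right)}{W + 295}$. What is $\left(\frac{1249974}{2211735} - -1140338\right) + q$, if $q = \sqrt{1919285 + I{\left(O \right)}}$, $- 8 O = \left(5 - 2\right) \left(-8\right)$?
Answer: $\frac{840708905468}{737245} + \frac{\sqrt{42610149989}}{149} \approx 1.1417 \cdot 10^{6}$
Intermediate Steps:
$O = 3$ ($O = - \frac{\left(5 - 2\right) \left(-8\right)}{8} = - \frac{3 \left(-8\right)}{8} = \left(- \frac{1}{8}\right) \left(-24\right) = 3$)
$I{\left(W \right)} = \frac{1386 + 2 W}{295 + W}$ ($I{\left(W \right)} = \frac{W + \left(1386 + W\right)}{295 + W} = \frac{1386 + 2 W}{295 + W}$)
$q = \frac{\sqrt{42610149989}}{149}$ ($q = \sqrt{1919285 + \frac{2 \left(693 + 3\right)}{295 + 3}} = \sqrt{1919285 + 2 \cdot \frac{1}{298} \cdot 696} = \sqrt{1919285 + \frac{696}{149}} = \sqrt{\frac{285974161}{149}} = \frac{\sqrt{42610149989}}{149} \approx 1385.4$)
$\left(\frac{1249974}{2211735} - -1140338\right) + q = \left(\frac{1249974}{2211735} - -1140338\right) + \frac{\sqrt{42610149989}}{149} = \left(1249974 \cdot \frac{1}{2211735} + 1140338\right) + \frac{\sqrt{42610149989}}{149} = \left(\frac{416658}{737245} + 1140338\right) + \frac{\sqrt{42610149989}}{149} = \frac{840708905468}{737245} + \frac{\sqrt{42610149989}}{149}$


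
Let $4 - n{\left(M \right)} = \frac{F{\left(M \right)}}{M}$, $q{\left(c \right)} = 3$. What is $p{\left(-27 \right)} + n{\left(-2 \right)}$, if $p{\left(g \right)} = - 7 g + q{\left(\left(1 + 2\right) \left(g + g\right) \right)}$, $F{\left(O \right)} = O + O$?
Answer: $194$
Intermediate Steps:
$F{\left(O \right)} = 2 O$
$p{\left(g \right)} = 3 - 7 g$ ($p{\left(g \right)} = - 7 g + 3 = 3 - 7 g$)
$n{\left(M \right)} = 2$ ($n{\left(M \right)} = 4 - \frac{2 M}{M} = 4 - 2 = 2$)
$p{\left(-27 \right)} + n{\left(-2 \right)} = \left(3 - -189\right) + 2 = \left(3 + 189\right) + 2 = 192 + 2 = 194$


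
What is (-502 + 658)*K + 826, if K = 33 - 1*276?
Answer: -37082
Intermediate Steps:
K = -243 (K = 33 - 276 = -243)
(-502 + 658)*K + 826 = (-502 + 658)*(-243) + 826 = 156*(-243) + 826 = -37908 + 826 = -37082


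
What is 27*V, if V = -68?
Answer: -1836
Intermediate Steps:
27*V = 27*(-68) = -1836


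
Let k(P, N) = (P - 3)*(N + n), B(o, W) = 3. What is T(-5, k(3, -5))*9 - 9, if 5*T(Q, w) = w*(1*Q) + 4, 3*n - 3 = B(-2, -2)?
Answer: -9/5 ≈ -1.8000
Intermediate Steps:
n = 2 (n = 1 + (⅓)*3 = 1 + 1 = 2)
k(P, N) = (-3 + P)*(2 + N) (k(P, N) = (P - 3)*(N + 2) = (-3 + P)*(2 + N))
T(Q, w) = ⅘ + Q*w/5 (T(Q, w) = (w*(1*Q) + 4)/5 = (w*Q + 4)/5 = (Q*w + 4)/5 = (4 + Q*w)/5 = ⅘ + Q*w/5)
T(-5, k(3, -5))*9 - 9 = (⅘ + (⅕)*(-5)*(-6 - 3*(-5) + 2*3 - 5*3))*9 - 9 = (⅘ + (⅕)*(-5)*(-6 + 15 + 6 - 15))*9 - 9 = (⅘ + (⅕)*(-5)*0)*9 - 9 = (⅘ + 0)*9 - 9 = (⅘)*9 - 9 = 36/5 - 9 = -9/5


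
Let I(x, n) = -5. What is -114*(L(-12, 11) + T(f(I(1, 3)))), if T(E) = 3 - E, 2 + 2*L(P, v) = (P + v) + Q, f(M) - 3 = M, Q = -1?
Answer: -342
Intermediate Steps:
f(M) = 3 + M
L(P, v) = -3/2 + P/2 + v/2 (L(P, v) = -1 + ((P + v) - 1)/2 = -1 + (-1 + P + v)/2 = -1 + (-½ + P/2 + v/2) = -3/2 + P/2 + v/2)
-114*(L(-12, 11) + T(f(I(1, 3)))) = -114*((-3/2 + (½)*(-12) + (½)*11) + (3 - (3 - 5))) = -114*((-3/2 - 6 + 11/2) + (3 - 1*(-2))) = -114*(-2 + (3 + 2)) = -114*(-2 + 5) = -114*3 = -342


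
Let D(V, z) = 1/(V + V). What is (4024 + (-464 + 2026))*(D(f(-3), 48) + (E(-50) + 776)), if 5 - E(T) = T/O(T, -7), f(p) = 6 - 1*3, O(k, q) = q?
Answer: 4323697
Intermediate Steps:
f(p) = 3 (f(p) = 6 - 3 = 3)
D(V, z) = 1/(2*V)
E(T) = 5 + T/7 (E(T) = 5 - T/(-7) = 5 - T*(-1)/7 = 5 - (-1)*T/7 = 5 + T/7)
(4024 + (-464 + 2026))*(D(f(-3), 48) + (E(-50) + 776)) = (4024 + (-464 + 2026))*((½)/3 + ((5 + (⅐)*(-50)) + 776)) = (4024 + 1562)*((½)*(⅓) + ((5 - 50/7) + 776)) = 5586*(⅙ + (-15/7 + 776)) = 5586*(⅙ + 5417/7) = 5586*(32509/42) = 4323697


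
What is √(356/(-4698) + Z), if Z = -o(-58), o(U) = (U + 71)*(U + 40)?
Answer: 4*√995947/261 ≈ 15.295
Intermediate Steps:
o(U) = (40 + U)*(71 + U) (o(U) = (71 + U)*(40 + U) = (40 + U)*(71 + U))
Z = 234 (Z = -(2840 + (-58)² + 111*(-58)) = -(2840 + 3364 - 6438) = -1*(-234) = 234)
√(356/(-4698) + Z) = √(356/(-4698) + 234) = √(356*(-1/4698) + 234) = √(-178/2349 + 234) = √(549488/2349) = 4*√995947/261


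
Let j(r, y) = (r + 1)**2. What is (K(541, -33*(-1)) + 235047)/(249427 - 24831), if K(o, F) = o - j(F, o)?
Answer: 58608/56149 ≈ 1.0438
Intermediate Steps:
j(r, y) = (1 + r)**2
K(o, F) = o - (1 + F)**2
(K(541, -33*(-1)) + 235047)/(249427 - 24831) = ((541 - (1 - 33*(-1))**2) + 235047)/(249427 - 24831) = ((541 - (1 + 33)**2) + 235047)/224596 = ((541 - 1*34**2) + 235047)*(1/224596) = ((541 - 1*1156) + 235047)*(1/224596) = ((541 - 1156) + 235047)*(1/224596) = (-615 + 235047)*(1/224596) = 234432*(1/224596) = 58608/56149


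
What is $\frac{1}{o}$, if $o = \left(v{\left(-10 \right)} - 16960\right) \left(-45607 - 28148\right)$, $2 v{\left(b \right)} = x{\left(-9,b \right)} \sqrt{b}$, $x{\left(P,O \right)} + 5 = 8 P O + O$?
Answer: $\frac{6784}{8522660562075} + \frac{47 i \sqrt{10}}{2840886854025} \approx 7.96 \cdot 10^{-10} + 5.2317 \cdot 10^{-11} i$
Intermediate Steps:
$x{\left(P,O \right)} = -5 + O + 8 O P$ ($x{\left(P,O \right)} = -5 + \left(8 P O + O\right) = -5 + \left(8 O P + O\right) = -5 + \left(O + 8 O P\right) = -5 + O + 8 O P$)
$v{\left(b \right)} = \frac{\sqrt{b} \left(-5 - 71 b\right)}{2}$ ($v{\left(b \right)} = \frac{\left(-5 + b + 8 b \left(-9\right)\right) \sqrt{b}}{2} = \frac{\left(-5 + b - 72 b\right) \sqrt{b}}{2} = \frac{\left(-5 - 71 b\right) \sqrt{b}}{2} = \frac{\sqrt{b} \left(-5 - 71 b\right)}{2}$)
$o = 1250884800 - \frac{51997275 i \sqrt{10}}{2}$ ($o = \left(\frac{\sqrt{-10} \left(-5 - -710\right)}{2} - 16960\right) \left(-45607 - 28148\right) = \left(\frac{i \sqrt{10} \left(-5 + 710\right)}{2} - 16960\right) \left(-73755\right) = \left(\frac{1}{2} i \sqrt{10} \cdot 705 - 16960\right) \left(-73755\right) = \left(\frac{705 i \sqrt{10}}{2} - 16960\right) \left(-73755\right) = \left(-16960 + \frac{705 i \sqrt{10}}{2}\right) \left(-73755\right) = 1250884800 - \frac{51997275 i \sqrt{10}}{2} \approx 1.2509 \cdot 10^{9} - 8.2215 \cdot 10^{7} i$)
$\frac{1}{o} = \frac{1}{1250884800 - \frac{51997275 i \sqrt{10}}{2}}$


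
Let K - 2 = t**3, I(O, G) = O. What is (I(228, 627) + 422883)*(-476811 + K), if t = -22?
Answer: -206248418727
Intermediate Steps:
K = -10646 (K = 2 + (-22)**3 = 2 - 10648 = -10646)
(I(228, 627) + 422883)*(-476811 + K) = (228 + 422883)*(-476811 - 10646) = 423111*(-487457) = -206248418727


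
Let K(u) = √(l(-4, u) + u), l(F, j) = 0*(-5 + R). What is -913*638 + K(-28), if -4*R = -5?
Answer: -582494 + 2*I*√7 ≈ -5.8249e+5 + 5.2915*I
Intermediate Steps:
R = 5/4 (R = -¼*(-5) = 5/4 ≈ 1.2500)
l(F, j) = 0 (l(F, j) = 0*(-5 + 5/4) = 0*(-15/4) = 0)
K(u) = √u (K(u) = √(0 + u) = √u)
-913*638 + K(-28) = -913*638 + √(-28) = -582494 + 2*I*√7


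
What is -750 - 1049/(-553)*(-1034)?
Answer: -1499416/553 ≈ -2711.4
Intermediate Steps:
-750 - 1049/(-553)*(-1034) = -750 - 1049*(-1/553)*(-1034) = -750 + (1049/553)*(-1034) = -750 - 1084666/553 = -1499416/553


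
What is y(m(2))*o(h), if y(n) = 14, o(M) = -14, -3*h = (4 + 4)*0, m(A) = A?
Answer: -196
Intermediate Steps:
h = 0 (h = -(4 + 4)*0/3 = -8*0/3 = -⅓*0 = 0)
y(m(2))*o(h) = 14*(-14) = -196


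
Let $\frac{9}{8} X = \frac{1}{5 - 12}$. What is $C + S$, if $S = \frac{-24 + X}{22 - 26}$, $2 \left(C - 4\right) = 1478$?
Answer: $\frac{47189}{63} \approx 749.03$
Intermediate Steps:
$C = 743$ ($C = 4 + \frac{1}{2} \cdot 1478 = 4 + 739 = 743$)
$X = - \frac{8}{63}$ ($X = \frac{8}{9 \left(5 - 12\right)} = \frac{8}{9 \left(-7\right)} = \frac{8}{9} \left(- \frac{1}{7}\right) = - \frac{8}{63} \approx -0.12698$)
$S = \frac{380}{63}$ ($S = \frac{-24 - \frac{8}{63}}{22 - 26} = - \frac{1520}{63 \left(-4\right)} = \left(- \frac{1520}{63}\right) \left(- \frac{1}{4}\right) = \frac{380}{63} \approx 6.0317$)
$C + S = 743 + \frac{380}{63} = \frac{47189}{63}$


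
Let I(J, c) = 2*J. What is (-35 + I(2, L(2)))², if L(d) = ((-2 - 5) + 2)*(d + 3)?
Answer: 961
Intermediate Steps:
L(d) = -15 - 5*d (L(d) = (-7 + 2)*(3 + d) = -5*(3 + d) = -15 - 5*d)
(-35 + I(2, L(2)))² = (-35 + 2*2)² = (-35 + 4)² = (-31)² = 961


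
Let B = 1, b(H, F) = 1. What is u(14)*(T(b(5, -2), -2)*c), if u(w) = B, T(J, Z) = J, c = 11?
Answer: 11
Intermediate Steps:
u(w) = 1
u(14)*(T(b(5, -2), -2)*c) = 1*(1*11) = 1*11 = 11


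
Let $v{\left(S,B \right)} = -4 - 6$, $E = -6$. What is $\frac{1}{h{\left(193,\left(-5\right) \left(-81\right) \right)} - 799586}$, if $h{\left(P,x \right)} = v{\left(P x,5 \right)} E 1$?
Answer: $- \frac{1}{799526} \approx -1.2507 \cdot 10^{-6}$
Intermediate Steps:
$v{\left(S,B \right)} = -10$ ($v{\left(S,B \right)} = -4 - 6 = -10$)
$h{\left(P,x \right)} = 60$ ($h{\left(P,x \right)} = \left(-10\right) \left(-6\right) 1 = 60 \cdot 1 = 60$)
$\frac{1}{h{\left(193,\left(-5\right) \left(-81\right) \right)} - 799586} = \frac{1}{60 - 799586} = \frac{1}{-799526} = - \frac{1}{799526}$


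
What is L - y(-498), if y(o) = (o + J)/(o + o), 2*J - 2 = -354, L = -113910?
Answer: -56727517/498 ≈ -1.1391e+5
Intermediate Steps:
J = -176 (J = 1 + (½)*(-354) = 1 - 177 = -176)
y(o) = (-176 + o)/(2*o) (y(o) = (o - 176)/(o + o) = (-176 + o)/((2*o)) = (-176 + o)*(1/(2*o)) = (-176 + o)/(2*o))
L - y(-498) = -113910 - (-176 - 498)/(2*(-498)) = -113910 - (-1)*(-674)/(2*498) = -113910 - 1*337/498 = -113910 - 337/498 = -56727517/498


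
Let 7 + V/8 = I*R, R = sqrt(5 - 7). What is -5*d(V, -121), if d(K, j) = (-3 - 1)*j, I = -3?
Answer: -2420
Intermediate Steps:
R = I*sqrt(2) (R = sqrt(-2) = I*sqrt(2) ≈ 1.4142*I)
V = -56 - 24*I*sqrt(2) (V = -56 + 8*(-3*I*sqrt(2)) = -56 - 24*I*sqrt(2) ≈ -56.0 - 33.941*I)
d(K, j) = -4*j
-5*d(V, -121) = -(-20)*(-121) = -5*484 = -2420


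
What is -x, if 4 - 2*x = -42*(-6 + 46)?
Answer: -842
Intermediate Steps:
x = 842 (x = 2 - (-21)*(-6 + 46) = 2 - (-21)*40 = 2 - 1/2*(-1680) = 2 + 840 = 842)
-x = -1*842 = -842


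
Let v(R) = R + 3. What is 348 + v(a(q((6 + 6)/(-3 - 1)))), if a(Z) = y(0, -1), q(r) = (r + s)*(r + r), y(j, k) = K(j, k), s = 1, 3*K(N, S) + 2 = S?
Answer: 350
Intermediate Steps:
K(N, S) = -⅔ + S/3
y(j, k) = -⅔ + k/3
q(r) = 2*r*(1 + r) (q(r) = (r + 1)*(r + r) = (1 + r)*(2*r) = 2*r*(1 + r))
a(Z) = -1 (a(Z) = -⅔ + (⅓)*(-1) = -⅔ - ⅓ = -1)
v(R) = 3 + R
348 + v(a(q((6 + 6)/(-3 - 1)))) = 348 + (3 - 1) = 348 + 2 = 350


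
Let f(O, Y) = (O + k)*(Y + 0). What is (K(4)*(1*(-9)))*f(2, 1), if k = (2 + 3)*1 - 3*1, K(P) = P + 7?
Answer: -396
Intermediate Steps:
K(P) = 7 + P
k = 2 (k = 5*1 - 3 = 5 - 3 = 2)
f(O, Y) = Y*(2 + O) (f(O, Y) = (O + 2)*(Y + 0) = (2 + O)*Y = Y*(2 + O))
(K(4)*(1*(-9)))*f(2, 1) = ((7 + 4)*(1*(-9)))*(1*(2 + 2)) = (11*(-9))*(1*4) = -99*4 = -396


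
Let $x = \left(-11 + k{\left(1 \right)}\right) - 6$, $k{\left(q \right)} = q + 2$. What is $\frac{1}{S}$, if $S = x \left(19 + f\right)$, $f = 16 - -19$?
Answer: $- \frac{1}{756} \approx -0.0013228$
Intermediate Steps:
$k{\left(q \right)} = 2 + q$
$x = -14$ ($x = \left(-11 + \left(2 + 1\right)\right) - 6 = \left(-11 + 3\right) - 6 = -8 - 6 = -14$)
$f = 35$ ($f = 16 + 19 = 35$)
$S = -756$ ($S = - 14 \left(19 + 35\right) = \left(-14\right) 54 = -756$)
$\frac{1}{S} = \frac{1}{-756} = - \frac{1}{756}$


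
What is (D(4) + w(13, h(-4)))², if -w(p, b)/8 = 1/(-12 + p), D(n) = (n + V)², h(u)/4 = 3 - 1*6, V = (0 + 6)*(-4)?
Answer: 153664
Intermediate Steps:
V = -24 (V = 6*(-4) = -24)
h(u) = -12 (h(u) = 4*(3 - 1*6) = 4*(3 - 6) = 4*(-3) = -12)
D(n) = (-24 + n)² (D(n) = (n - 24)² = (-24 + n)²)
w(p, b) = -8/(-12 + p)
(D(4) + w(13, h(-4)))² = ((-24 + 4)² - 8/(-12 + 13))² = ((-20)² - 8/1)² = (400 - 8*1)² = (400 - 8)² = 392² = 153664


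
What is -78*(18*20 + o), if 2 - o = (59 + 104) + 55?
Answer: -11232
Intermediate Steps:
o = -216 (o = 2 - ((59 + 104) + 55) = 2 - (163 + 55) = 2 - 1*218 = 2 - 218 = -216)
-78*(18*20 + o) = -78*(18*20 - 216) = -78*(360 - 216) = -78*144 = -11232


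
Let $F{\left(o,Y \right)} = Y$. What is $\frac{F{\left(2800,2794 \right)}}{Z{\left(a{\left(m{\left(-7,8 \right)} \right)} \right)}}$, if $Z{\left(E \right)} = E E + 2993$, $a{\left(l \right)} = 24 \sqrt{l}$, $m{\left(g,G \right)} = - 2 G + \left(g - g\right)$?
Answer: $- \frac{22}{49} \approx -0.44898$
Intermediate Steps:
$m{\left(g,G \right)} = - 2 G$ ($m{\left(g,G \right)} = - 2 G + 0 = - 2 G$)
$Z{\left(E \right)} = 2993 + E^{2}$ ($Z{\left(E \right)} = E^{2} + 2993 = 2993 + E^{2}$)
$\frac{F{\left(2800,2794 \right)}}{Z{\left(a{\left(m{\left(-7,8 \right)} \right)} \right)}} = \frac{2794}{2993 + \left(24 \sqrt{\left(-2\right) 8}\right)^{2}} = \frac{2794}{2993 + \left(24 \sqrt{-16}\right)^{2}} = \frac{2794}{2993 + \left(24 \cdot 4 i\right)^{2}} = \frac{2794}{2993 + \left(96 i\right)^{2}} = \frac{2794}{2993 - 9216} = \frac{2794}{-6223} = 2794 \left(- \frac{1}{6223}\right) = - \frac{22}{49}$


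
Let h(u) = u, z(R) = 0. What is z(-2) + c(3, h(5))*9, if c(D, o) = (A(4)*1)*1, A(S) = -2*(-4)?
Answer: 72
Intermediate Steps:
A(S) = 8
c(D, o) = 8 (c(D, o) = (8*1)*1 = 8*1 = 8)
z(-2) + c(3, h(5))*9 = 0 + 8*9 = 0 + 72 = 72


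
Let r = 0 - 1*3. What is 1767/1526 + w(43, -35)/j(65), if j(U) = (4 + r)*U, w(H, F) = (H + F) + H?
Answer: 192681/99190 ≈ 1.9425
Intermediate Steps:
r = -3 (r = 0 - 3 = -3)
w(H, F) = F + 2*H (w(H, F) = (F + H) + H = F + 2*H)
j(U) = U (j(U) = (4 - 3)*U = 1*U = U)
1767/1526 + w(43, -35)/j(65) = 1767/1526 + (-35 + 2*43)/65 = 1767*(1/1526) + (-35 + 86)*(1/65) = 1767/1526 + 51*(1/65) = 1767/1526 + 51/65 = 192681/99190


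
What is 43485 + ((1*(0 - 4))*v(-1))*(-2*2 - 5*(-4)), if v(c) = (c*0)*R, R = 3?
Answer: 43485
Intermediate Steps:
v(c) = 0 (v(c) = (c*0)*3 = 0*3 = 0)
43485 + ((1*(0 - 4))*v(-1))*(-2*2 - 5*(-4)) = 43485 + ((1*(0 - 4))*0)*(-2*2 - 5*(-4)) = 43485 + ((1*(-4))*0)*(-4 + 20) = 43485 - 4*0*16 = 43485 + 0*16 = 43485 + 0 = 43485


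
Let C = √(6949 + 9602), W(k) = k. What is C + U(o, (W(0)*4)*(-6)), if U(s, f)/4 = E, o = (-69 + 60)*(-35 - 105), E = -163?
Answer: -652 + 3*√1839 ≈ -523.35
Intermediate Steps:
o = 1260 (o = -9*(-140) = 1260)
U(s, f) = -652 (U(s, f) = 4*(-163) = -652)
C = 3*√1839 (C = √16551 = 3*√1839 ≈ 128.65)
C + U(o, (W(0)*4)*(-6)) = 3*√1839 - 652 = -652 + 3*√1839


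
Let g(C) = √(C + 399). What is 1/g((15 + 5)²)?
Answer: √799/799 ≈ 0.035377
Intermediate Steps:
g(C) = √(399 + C)
1/g((15 + 5)²) = 1/(√(399 + (15 + 5)²)) = 1/(√(399 + 20²)) = 1/(√(399 + 400)) = 1/(√799) = √799/799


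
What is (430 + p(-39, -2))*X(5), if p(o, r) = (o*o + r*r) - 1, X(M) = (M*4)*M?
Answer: 195400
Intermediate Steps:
X(M) = 4*M**2 (X(M) = (4*M)*M = 4*M**2)
p(o, r) = -1 + o**2 + r**2 (p(o, r) = (o**2 + r**2) - 1 = -1 + o**2 + r**2)
(430 + p(-39, -2))*X(5) = (430 + (-1 + (-39)**2 + (-2)**2))*(4*5**2) = (430 + (-1 + 1521 + 4))*(4*25) = (430 + 1524)*100 = 1954*100 = 195400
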